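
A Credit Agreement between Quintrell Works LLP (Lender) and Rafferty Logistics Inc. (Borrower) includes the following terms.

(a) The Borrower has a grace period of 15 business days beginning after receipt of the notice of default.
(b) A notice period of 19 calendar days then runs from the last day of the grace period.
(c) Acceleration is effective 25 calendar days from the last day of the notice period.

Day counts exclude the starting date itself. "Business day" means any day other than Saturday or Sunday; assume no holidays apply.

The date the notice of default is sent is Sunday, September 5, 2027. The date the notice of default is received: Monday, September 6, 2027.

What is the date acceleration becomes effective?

The last day of the grace period: 15 business days after Monday, September 6, 2027, skipping weekends — Sep 7, Sep 8, Sep 9, Sep 10, …, Sep 23, Sep 24, Sep 27 — lands on Monday, September 27, 2027.
The last day of the notice period: 19 calendar days after September 27, 2027 is October 16, 2027.
The date acceleration becomes effective: October 16, 2027 + 25 days = November 10, 2027.

November 10, 2027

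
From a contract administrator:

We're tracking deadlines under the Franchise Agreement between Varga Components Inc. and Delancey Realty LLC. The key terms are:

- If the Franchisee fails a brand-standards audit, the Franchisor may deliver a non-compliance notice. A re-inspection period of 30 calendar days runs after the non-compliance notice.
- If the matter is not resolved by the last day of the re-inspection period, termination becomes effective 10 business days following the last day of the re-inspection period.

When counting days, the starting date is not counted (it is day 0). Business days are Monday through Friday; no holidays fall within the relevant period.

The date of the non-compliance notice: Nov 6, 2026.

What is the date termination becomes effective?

Adding 30 calendar days to Nov 6, 2026 gives Dec 6, 2026, which is the last day of the re-inspection period.
From Sunday, Dec 6, 2026, 10 business days (Dec 7, Dec 8, Dec 9, Dec 10, Dec 11, Dec 14, Dec 15, Dec 16, Dec 17, Dec 18, skipping weekends) brings us to Friday, Dec 18, 2026, which is the date termination becomes effective.

Dec 18, 2026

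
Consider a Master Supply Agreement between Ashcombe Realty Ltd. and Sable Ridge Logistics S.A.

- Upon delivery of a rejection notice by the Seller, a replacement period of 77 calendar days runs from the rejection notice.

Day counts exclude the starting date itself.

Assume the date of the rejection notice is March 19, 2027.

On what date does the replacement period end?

June 4, 2027

The last day of the replacement period: March 19, 2027 + 77 days = June 4, 2027.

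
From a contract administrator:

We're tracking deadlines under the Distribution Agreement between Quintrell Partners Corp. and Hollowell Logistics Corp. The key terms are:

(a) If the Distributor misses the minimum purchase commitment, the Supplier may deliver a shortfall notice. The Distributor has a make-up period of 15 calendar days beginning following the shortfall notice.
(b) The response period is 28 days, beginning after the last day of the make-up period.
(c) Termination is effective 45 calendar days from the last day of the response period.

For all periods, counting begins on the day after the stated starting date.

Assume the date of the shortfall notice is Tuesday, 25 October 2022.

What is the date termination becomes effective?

Adding 15 calendar days to 25 October 2022 gives 9 November 2022, which is the last day of the make-up period.
The last day of the response period: 9 November 2022 + 28 days = 7 December 2022.
The date termination becomes effective: 7 December 2022 + 45 days = 21 January 2023.

21 January 2023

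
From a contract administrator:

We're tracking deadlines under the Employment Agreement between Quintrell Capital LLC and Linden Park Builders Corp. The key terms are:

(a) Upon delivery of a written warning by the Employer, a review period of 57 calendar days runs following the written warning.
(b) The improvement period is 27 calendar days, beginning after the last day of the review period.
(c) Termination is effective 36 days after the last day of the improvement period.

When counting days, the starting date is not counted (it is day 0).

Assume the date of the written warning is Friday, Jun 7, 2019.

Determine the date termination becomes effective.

The last day of the review period: Jun 7, 2019 + 57 days = Aug 3, 2019.
The last day of the improvement period: Aug 3, 2019 + 27 days = Aug 30, 2019.
The date termination becomes effective: 36 calendar days after Aug 30, 2019 is Oct 5, 2019.

Oct 5, 2019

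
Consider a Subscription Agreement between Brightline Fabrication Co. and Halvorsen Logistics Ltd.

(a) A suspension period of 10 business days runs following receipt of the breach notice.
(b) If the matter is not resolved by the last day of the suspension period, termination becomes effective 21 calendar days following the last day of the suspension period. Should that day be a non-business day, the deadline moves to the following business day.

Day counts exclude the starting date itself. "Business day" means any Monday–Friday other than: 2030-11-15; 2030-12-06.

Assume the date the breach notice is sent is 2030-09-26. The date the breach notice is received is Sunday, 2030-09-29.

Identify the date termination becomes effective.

The last day of the suspension period: counting 10 business days from Sunday, 2030-09-29 (Sep 30, Oct 1, Oct 2, Oct 3, Oct 4, Oct 7, Oct 8, Oct 9, Oct 10, Oct 11, skipping weekends) reaches Friday, 2030-10-11.
The date termination becomes effective: 2030-10-11 + 21 days = 2030-11-01. 2030-11-01 is a Friday and is not a listed holiday, so no roll-forward applies.

2030-11-01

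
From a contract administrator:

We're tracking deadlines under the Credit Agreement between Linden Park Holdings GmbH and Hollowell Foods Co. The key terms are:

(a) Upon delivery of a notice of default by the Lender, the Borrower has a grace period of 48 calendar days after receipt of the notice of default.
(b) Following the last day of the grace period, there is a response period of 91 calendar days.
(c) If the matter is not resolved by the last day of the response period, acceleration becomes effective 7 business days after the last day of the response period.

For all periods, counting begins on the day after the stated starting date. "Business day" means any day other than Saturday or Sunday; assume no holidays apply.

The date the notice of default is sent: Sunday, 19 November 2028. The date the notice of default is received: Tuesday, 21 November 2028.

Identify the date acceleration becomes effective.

18 April 2029

The last day of the grace period: 21 November 2028 + 48 days = 8 January 2029.
Adding 91 calendar days to 8 January 2029 gives 9 April 2029, which is the last day of the response period.
From Monday, 9 April 2029, 7 business days (Apr 10, Apr 11, Apr 12, Apr 13, Apr 16, Apr 17, Apr 18, skipping weekends) brings us to Wednesday, 18 April 2029, which is the date acceleration becomes effective.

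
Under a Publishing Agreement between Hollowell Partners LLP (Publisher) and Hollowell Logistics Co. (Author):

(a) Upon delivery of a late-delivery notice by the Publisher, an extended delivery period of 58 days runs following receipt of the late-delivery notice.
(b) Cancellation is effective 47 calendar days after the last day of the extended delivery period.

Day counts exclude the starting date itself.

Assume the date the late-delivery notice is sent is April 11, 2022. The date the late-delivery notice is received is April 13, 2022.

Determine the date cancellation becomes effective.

July 27, 2022

The last day of the extended delivery period: April 13, 2022 + 58 days = June 10, 2022.
The date cancellation becomes effective: 47 calendar days after June 10, 2022 is July 27, 2022.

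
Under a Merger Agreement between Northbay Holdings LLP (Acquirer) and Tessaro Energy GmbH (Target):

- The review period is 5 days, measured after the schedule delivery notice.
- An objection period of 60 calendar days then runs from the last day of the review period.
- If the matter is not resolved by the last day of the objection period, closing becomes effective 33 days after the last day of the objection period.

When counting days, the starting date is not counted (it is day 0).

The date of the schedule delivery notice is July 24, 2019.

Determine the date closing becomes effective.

The last day of the review period: 5 calendar days after July 24, 2019 is July 29, 2019.
The last day of the objection period: 60 calendar days after July 29, 2019 is September 27, 2019.
Adding 33 calendar days to September 27, 2019 gives October 30, 2019, which is the date closing becomes effective.

October 30, 2019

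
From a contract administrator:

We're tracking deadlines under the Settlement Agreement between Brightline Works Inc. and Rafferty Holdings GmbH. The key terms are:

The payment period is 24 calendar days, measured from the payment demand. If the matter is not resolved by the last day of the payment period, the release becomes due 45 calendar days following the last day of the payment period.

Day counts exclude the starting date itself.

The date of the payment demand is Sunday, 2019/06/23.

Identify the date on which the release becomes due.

The last day of the payment period: 24 calendar days after 2019/06/23 is 2019/07/17.
Adding 45 calendar days to 2019/07/17 gives 2019/08/31, which is the date on which the release becomes due.

2019/08/31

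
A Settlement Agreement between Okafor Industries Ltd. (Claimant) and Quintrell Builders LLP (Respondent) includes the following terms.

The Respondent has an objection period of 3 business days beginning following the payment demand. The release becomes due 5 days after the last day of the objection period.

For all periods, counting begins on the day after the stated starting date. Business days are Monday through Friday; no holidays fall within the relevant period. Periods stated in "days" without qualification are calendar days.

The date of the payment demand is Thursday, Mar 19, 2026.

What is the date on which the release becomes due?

Mar 29, 2026

The last day of the objection period: counting 3 business days from Thursday, Mar 19, 2026 (Mar 20, Mar 23, Mar 24, skipping weekends) reaches Tuesday, Mar 24, 2026.
Adding 5 calendar days to Mar 24, 2026 gives Mar 29, 2026, which is the date on which the release becomes due.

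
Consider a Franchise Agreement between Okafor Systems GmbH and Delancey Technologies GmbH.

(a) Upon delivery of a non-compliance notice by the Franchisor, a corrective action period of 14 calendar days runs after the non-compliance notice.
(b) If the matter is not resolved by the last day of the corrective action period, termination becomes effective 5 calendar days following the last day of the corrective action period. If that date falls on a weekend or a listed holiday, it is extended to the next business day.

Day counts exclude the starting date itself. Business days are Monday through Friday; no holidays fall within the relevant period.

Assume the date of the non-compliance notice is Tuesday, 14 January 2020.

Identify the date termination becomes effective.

3 February 2020

The last day of the corrective action period: 14 January 2020 + 14 days = 28 January 2020.
The date termination becomes effective: 5 calendar days after 28 January 2020 is 2 February 2020. That falls on a Sunday, so it rolls to the next business day, Monday, 3 February 2020.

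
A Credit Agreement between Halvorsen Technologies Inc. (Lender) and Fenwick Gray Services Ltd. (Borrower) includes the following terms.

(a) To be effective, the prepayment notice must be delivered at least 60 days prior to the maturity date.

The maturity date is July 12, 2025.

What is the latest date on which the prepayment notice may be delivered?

July 12, 2025 minus 60 days is May 13, 2025.

May 13, 2025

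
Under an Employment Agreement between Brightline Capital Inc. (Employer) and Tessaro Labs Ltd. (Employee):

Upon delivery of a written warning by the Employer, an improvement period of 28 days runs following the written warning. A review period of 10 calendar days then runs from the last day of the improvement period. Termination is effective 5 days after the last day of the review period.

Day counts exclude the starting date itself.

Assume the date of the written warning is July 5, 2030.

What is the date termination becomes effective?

August 17, 2030

The last day of the improvement period: 28 calendar days after July 5, 2030 is August 2, 2030.
Adding 10 calendar days to August 2, 2030 gives August 12, 2030, which is the last day of the review period.
The date termination becomes effective: 5 calendar days after August 12, 2030 is August 17, 2030.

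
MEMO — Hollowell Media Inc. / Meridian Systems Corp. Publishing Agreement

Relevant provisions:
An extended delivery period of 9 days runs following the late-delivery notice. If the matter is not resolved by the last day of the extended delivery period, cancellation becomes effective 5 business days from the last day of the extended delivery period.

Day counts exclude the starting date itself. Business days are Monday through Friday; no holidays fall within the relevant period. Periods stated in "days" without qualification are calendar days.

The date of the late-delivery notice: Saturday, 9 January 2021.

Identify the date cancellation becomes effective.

25 January 2021

Adding 9 calendar days to 9 January 2021 gives 18 January 2021, which is the last day of the extended delivery period.
The date cancellation becomes effective: 5 business days after Monday, 18 January 2021, skipping weekends — Jan 19, Jan 20, Jan 21, Jan 22, Jan 25 — lands on Monday, 25 January 2021.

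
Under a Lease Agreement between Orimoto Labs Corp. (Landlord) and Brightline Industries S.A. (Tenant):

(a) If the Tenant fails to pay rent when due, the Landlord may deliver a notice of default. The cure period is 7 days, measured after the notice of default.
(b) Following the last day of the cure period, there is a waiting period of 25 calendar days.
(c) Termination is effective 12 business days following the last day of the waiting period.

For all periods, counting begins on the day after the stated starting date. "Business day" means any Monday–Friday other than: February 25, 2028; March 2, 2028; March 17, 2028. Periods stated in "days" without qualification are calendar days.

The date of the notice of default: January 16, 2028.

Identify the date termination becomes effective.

The last day of the cure period: 7 calendar days after January 16, 2028 is January 23, 2028.
Adding 25 calendar days to January 23, 2028 gives February 17, 2028, which is the last day of the waiting period.
From Thursday, February 17, 2028, 12 business days (Feb 18, Feb 21, Feb 22, Feb 23, …, Mar 6, Mar 7, Mar 8, skipping weekends and the listed holidays on Feb 25, Mar 2) brings us to Wednesday, March 8, 2028, which is the date termination becomes effective.

March 8, 2028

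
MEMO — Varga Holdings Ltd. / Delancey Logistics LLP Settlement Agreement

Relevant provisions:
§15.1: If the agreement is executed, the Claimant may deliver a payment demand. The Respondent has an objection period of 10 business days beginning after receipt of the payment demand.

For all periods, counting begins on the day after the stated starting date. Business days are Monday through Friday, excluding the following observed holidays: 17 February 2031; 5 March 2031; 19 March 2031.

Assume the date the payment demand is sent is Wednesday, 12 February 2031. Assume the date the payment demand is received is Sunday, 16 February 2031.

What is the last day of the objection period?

The last day of the objection period: 10 business days after Sunday, 16 February 2031, skipping weekends and the listed holiday on Feb 17 — Feb 18, Feb 19, Feb 20, Feb 21, Feb 24, Feb 25, Feb 26, Feb 27, Feb 28, Mar 3 — lands on Monday, 3 March 2031.

3 March 2031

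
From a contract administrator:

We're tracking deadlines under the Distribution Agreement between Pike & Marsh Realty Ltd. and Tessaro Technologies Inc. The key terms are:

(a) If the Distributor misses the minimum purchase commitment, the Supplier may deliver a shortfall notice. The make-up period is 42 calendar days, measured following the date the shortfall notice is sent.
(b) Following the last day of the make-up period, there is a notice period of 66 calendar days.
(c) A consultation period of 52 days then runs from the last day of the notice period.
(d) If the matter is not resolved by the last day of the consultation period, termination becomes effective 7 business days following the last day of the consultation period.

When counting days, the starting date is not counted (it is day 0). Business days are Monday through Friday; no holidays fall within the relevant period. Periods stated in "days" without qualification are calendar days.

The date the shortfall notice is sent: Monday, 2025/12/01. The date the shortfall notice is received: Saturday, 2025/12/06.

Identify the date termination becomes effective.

The last day of the make-up period: 2025/12/01 + 42 days = 2026/01/12.
The last day of the notice period: 66 calendar days after 2026/01/12 is 2026/03/19.
Adding 52 calendar days to 2026/03/19 gives 2026/05/10, which is the last day of the consultation period.
The date termination becomes effective: 7 business days after Sunday, 2026/05/10, skipping weekends — May 11, May 12, May 13, May 14, May 15, May 18, May 19 — lands on Tuesday, 2026/05/19.

2026/05/19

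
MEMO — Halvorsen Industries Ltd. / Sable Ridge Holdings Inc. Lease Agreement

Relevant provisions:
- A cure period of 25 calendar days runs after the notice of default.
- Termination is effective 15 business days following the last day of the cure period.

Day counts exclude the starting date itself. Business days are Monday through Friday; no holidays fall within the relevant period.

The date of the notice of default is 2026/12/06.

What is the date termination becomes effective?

The last day of the cure period: 2026/12/06 + 25 days = 2026/12/31.
The date termination becomes effective: counting 15 business days from Thursday, 2026/12/31 (Jan 1, Jan 4, Jan 5, Jan 6, …, Jan 19, Jan 20, Jan 21, skipping weekends) reaches Thursday, 2027/01/21.

2027/01/21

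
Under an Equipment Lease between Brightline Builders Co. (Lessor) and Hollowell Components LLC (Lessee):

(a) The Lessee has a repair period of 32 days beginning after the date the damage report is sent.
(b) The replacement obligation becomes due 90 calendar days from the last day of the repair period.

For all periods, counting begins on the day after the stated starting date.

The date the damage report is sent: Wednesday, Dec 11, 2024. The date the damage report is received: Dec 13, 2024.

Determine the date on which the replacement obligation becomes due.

The last day of the repair period: 32 calendar days after Dec 11, 2024 is Jan 12, 2025.
The date on which the replacement obligation becomes due: Jan 12, 2025 + 90 days = Apr 12, 2025.

Apr 12, 2025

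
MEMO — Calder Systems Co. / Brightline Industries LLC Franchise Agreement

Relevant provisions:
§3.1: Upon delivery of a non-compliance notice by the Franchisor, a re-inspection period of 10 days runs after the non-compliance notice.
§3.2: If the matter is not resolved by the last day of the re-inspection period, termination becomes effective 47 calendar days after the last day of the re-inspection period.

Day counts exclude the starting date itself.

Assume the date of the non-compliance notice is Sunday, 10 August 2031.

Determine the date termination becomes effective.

6 October 2031

The last day of the re-inspection period: 10 August 2031 + 10 days = 20 August 2031.
Adding 47 calendar days to 20 August 2031 gives 6 October 2031, which is the date termination becomes effective.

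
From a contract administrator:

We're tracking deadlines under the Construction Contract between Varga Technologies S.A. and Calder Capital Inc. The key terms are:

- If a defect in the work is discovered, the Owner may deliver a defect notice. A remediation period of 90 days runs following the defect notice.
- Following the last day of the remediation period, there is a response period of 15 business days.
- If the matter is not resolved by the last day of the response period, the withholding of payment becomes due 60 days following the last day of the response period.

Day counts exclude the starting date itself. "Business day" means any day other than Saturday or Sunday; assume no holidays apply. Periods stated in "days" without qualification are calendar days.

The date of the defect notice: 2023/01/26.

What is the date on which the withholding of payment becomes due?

The last day of the remediation period: 2023/01/26 + 90 days = 2023/04/26.
The last day of the response period: 15 business days after Wednesday, 2023/04/26, skipping weekends — Apr 27, Apr 28, May 1, May 2, …, May 15, May 16, May 17 — lands on Wednesday, 2023/05/17.
The date on which the withholding of payment becomes due: 60 calendar days after 2023/05/17 is 2023/07/16.

2023/07/16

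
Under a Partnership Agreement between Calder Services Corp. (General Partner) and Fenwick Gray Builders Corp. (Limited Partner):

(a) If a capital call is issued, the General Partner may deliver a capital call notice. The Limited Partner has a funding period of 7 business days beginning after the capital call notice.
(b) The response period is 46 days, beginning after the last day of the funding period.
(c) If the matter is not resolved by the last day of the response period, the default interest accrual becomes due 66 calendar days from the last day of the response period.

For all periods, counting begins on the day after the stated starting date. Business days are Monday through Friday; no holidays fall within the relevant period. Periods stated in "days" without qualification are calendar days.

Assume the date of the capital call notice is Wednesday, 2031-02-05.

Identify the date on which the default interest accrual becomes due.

From Wednesday, 2031-02-05, 7 business days (Feb 6, Feb 7, Feb 10, Feb 11, Feb 12, Feb 13, Feb 14, skipping weekends) brings us to Friday, 2031-02-14, which is the last day of the funding period.
The last day of the response period: 2031-02-14 + 46 days = 2031-04-01.
The date on which the default interest accrual becomes due: 66 calendar days after 2031-04-01 is 2031-06-06.

2031-06-06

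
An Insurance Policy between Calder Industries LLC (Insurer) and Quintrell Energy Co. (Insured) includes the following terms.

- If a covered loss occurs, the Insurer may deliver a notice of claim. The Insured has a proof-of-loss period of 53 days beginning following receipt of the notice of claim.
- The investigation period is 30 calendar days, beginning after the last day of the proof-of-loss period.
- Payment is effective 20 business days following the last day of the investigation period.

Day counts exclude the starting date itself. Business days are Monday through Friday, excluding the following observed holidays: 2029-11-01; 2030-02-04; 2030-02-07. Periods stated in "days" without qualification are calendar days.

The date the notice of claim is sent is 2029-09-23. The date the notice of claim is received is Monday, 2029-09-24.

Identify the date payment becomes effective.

Adding 53 calendar days to 2029-09-24 gives 2029-11-16, which is the last day of the proof-of-loss period.
Adding 30 calendar days to 2029-11-16 gives 2029-12-16, which is the last day of the investigation period.
The date payment becomes effective: counting 20 business days from Sunday, 2029-12-16 (Dec 17, Dec 18, Dec 19, Dec 20, …, Jan 9, Jan 10, Jan 11, skipping weekends) reaches Friday, 2030-01-11.

2030-01-11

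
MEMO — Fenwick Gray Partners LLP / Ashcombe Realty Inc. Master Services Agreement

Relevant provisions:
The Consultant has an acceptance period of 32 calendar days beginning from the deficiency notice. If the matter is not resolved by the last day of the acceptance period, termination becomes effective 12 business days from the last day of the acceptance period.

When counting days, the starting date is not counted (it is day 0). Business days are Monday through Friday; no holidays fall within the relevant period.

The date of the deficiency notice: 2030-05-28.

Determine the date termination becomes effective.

2030-07-16

Adding 32 calendar days to 2030-05-28 gives 2030-06-29, which is the last day of the acceptance period.
The date termination becomes effective: 12 business days after Saturday, 2030-06-29, skipping weekends — Jul 1, Jul 2, Jul 3, Jul 4, …, Jul 12, Jul 15, Jul 16 — lands on Tuesday, 2030-07-16.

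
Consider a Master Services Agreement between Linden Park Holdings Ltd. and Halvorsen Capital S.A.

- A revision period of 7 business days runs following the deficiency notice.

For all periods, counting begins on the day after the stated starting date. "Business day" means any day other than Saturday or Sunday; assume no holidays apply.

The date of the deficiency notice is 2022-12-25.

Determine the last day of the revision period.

2023-01-03

The last day of the revision period: counting 7 business days from Sunday, 2022-12-25 (Dec 26, Dec 27, Dec 28, Dec 29, Dec 30, Jan 2, Jan 3, skipping weekends) reaches Tuesday, 2023-01-03.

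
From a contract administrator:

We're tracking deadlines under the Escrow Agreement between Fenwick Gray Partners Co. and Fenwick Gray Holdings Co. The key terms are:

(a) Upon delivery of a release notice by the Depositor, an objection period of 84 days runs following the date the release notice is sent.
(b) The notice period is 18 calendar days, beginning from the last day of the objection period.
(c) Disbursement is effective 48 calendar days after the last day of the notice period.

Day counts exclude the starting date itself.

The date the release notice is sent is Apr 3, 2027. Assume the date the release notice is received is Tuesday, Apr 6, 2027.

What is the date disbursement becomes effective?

Adding 84 calendar days to Apr 3, 2027 gives Jun 26, 2027, which is the last day of the objection period.
The last day of the notice period: 18 calendar days after Jun 26, 2027 is Jul 14, 2027.
The date disbursement becomes effective: 48 calendar days after Jul 14, 2027 is Aug 31, 2027.

Aug 31, 2027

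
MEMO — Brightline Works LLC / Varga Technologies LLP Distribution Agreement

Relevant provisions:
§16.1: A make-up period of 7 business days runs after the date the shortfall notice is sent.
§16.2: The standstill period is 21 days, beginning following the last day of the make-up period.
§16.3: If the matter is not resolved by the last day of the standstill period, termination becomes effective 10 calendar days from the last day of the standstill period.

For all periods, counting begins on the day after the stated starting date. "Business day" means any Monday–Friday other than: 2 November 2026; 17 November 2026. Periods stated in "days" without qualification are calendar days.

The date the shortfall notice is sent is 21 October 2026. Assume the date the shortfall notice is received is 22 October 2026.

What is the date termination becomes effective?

From Wednesday, 21 October 2026, 7 business days (Oct 22, Oct 23, Oct 26, Oct 27, Oct 28, Oct 29, Oct 30, skipping weekends) brings us to Friday, 30 October 2026, which is the last day of the make-up period.
Adding 21 calendar days to 30 October 2026 gives 20 November 2026, which is the last day of the standstill period.
The date termination becomes effective: 20 November 2026 + 10 days = 30 November 2026.

30 November 2026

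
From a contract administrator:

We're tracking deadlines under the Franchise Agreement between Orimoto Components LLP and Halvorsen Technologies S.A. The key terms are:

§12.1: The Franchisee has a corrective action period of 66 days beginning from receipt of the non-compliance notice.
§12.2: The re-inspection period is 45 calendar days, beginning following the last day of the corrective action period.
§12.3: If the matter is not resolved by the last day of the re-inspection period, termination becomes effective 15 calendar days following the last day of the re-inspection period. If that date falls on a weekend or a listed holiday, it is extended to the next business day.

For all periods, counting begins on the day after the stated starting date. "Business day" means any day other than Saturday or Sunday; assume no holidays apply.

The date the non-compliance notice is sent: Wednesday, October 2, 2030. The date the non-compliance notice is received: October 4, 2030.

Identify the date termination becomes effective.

February 7, 2031

The last day of the corrective action period: October 4, 2030 + 66 days = December 9, 2030.
The last day of the re-inspection period: 45 calendar days after December 9, 2030 is January 23, 2031.
The date termination becomes effective: 15 calendar days after January 23, 2031 is February 7, 2031. February 7, 2031 is a Friday, so no roll-forward applies.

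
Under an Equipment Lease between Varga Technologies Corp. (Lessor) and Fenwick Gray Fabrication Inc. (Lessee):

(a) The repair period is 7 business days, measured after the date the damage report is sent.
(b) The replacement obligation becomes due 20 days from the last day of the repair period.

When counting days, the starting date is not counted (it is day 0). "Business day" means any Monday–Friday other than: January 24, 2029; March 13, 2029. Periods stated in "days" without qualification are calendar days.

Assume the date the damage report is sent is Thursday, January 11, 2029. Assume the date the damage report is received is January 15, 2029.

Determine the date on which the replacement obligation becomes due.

February 11, 2029

From Thursday, January 11, 2029, 7 business days (Jan 12, Jan 15, Jan 16, Jan 17, Jan 18, Jan 19, Jan 22, skipping weekends) brings us to Monday, January 22, 2029, which is the last day of the repair period.
Adding 20 calendar days to January 22, 2029 gives February 11, 2029, which is the date on which the replacement obligation becomes due.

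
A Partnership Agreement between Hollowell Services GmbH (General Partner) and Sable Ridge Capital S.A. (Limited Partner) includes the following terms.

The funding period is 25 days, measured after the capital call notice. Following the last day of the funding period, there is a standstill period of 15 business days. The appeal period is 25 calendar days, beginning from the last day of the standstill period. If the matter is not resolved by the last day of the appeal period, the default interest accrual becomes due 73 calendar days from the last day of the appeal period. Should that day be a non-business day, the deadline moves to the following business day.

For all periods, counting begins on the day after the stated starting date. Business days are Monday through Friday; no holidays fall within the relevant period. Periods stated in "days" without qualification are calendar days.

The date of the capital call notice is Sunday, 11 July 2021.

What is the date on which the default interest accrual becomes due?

The last day of the funding period: 25 calendar days after 11 July 2021 is 5 August 2021.
From Thursday, 5 August 2021, 15 business days (Aug 6, Aug 9, Aug 10, Aug 11, …, Aug 24, Aug 25, Aug 26, skipping weekends) brings us to Thursday, 26 August 2021, which is the last day of the standstill period.
The last day of the appeal period: 26 August 2021 + 25 days = 20 September 2021.
The date on which the default interest accrual becomes due: 73 calendar days after 20 September 2021 is 2 December 2021. 2 December 2021 is a Thursday, so no roll-forward applies.

2 December 2021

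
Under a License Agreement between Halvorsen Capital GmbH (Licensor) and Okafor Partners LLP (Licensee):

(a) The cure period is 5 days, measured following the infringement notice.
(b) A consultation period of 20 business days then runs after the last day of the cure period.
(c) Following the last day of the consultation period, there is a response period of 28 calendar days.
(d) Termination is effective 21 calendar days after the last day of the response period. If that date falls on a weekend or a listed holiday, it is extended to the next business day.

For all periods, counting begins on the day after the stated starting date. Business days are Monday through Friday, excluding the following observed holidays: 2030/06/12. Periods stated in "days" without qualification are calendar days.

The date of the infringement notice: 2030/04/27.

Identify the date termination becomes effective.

The last day of the cure period: 2030/04/27 + 5 days = 2030/05/02.
The last day of the consultation period: 20 business days after Thursday, 2030/05/02, skipping weekends — May 3, May 6, May 7, May 8, …, May 28, May 29, May 30 — lands on Thursday, 2030/05/30.
Adding 28 calendar days to 2030/05/30 gives 2030/06/27, which is the last day of the response period.
The date termination becomes effective: 21 calendar days after 2030/06/27 is 2030/07/18. 2030/07/18 is a Thursday and is not a listed holiday, so no roll-forward applies.

2030/07/18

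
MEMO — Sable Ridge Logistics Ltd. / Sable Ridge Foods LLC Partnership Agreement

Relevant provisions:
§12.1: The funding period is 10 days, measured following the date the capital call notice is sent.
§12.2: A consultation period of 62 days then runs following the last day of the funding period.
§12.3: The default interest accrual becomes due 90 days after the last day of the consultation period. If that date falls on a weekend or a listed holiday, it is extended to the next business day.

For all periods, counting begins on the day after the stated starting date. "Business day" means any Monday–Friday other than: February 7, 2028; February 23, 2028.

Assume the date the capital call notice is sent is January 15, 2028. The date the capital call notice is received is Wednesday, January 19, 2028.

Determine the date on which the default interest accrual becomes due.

June 26, 2028

The last day of the funding period: 10 calendar days after January 15, 2028 is January 25, 2028.
Adding 62 calendar days to January 25, 2028 gives March 27, 2028, which is the last day of the consultation period.
The date on which the default interest accrual becomes due: 90 calendar days after March 27, 2028 is June 25, 2028. That falls on a Sunday, so it rolls to the next business day, Monday, June 26, 2028.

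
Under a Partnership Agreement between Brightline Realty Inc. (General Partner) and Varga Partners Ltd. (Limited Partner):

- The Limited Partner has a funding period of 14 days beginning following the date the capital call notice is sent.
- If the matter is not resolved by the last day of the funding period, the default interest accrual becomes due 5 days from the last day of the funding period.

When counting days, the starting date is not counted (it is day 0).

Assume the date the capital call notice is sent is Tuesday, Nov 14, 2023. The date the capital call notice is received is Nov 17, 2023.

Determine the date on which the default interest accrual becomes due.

Dec 3, 2023

The last day of the funding period: Nov 14, 2023 + 14 days = Nov 28, 2023.
The date on which the default interest accrual becomes due: 5 calendar days after Nov 28, 2023 is Dec 3, 2023.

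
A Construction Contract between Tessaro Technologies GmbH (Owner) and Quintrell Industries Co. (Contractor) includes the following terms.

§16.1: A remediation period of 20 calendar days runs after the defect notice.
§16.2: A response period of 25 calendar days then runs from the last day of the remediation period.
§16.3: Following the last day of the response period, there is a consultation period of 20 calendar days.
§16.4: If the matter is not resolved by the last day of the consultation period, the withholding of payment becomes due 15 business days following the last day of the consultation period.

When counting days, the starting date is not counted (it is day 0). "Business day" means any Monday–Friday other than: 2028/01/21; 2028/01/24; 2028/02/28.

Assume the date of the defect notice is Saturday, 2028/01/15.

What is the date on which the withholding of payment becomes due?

The last day of the remediation period: 20 calendar days after 2028/01/15 is 2028/02/04.
The last day of the response period: 25 calendar days after 2028/02/04 is 2028/02/29.
The last day of the consultation period: 2028/02/29 + 20 days = 2028/03/20.
The date on which the withholding of payment becomes due: counting 15 business days from Monday, 2028/03/20 (Mar 21, Mar 22, Mar 23, Mar 24, …, Apr 6, Apr 7, Apr 10, skipping weekends) reaches Monday, 2028/04/10.

2028/04/10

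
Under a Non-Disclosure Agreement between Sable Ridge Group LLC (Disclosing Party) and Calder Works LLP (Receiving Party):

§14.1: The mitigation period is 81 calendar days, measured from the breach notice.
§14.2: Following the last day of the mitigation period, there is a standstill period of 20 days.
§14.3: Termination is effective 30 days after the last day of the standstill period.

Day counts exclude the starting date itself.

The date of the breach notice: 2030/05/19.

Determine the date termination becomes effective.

2030/09/27

Adding 81 calendar days to 2030/05/19 gives 2030/08/08, which is the last day of the mitigation period.
The last day of the standstill period: 20 calendar days after 2030/08/08 is 2030/08/28.
The date termination becomes effective: 30 calendar days after 2030/08/28 is 2030/09/27.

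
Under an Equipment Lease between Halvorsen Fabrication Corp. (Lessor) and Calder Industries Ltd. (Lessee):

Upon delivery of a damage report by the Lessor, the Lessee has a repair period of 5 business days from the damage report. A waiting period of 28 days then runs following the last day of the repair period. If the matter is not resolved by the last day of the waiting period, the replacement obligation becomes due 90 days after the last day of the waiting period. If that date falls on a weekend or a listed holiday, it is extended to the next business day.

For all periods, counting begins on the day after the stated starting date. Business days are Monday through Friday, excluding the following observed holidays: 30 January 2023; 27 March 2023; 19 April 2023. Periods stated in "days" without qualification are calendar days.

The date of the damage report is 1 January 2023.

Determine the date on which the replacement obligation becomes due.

The last day of the repair period: 5 business days after Sunday, 1 January 2023, skipping weekends — Jan 2, Jan 3, Jan 4, Jan 5, Jan 6 — lands on Friday, 6 January 2023.
The last day of the waiting period: 28 calendar days after 6 January 2023 is 3 February 2023.
Adding 90 calendar days to 3 February 2023 gives 4 May 2023, which is the date on which the replacement obligation becomes due. 4 May 2023 is a Thursday and is not a listed holiday, so no roll-forward applies.

4 May 2023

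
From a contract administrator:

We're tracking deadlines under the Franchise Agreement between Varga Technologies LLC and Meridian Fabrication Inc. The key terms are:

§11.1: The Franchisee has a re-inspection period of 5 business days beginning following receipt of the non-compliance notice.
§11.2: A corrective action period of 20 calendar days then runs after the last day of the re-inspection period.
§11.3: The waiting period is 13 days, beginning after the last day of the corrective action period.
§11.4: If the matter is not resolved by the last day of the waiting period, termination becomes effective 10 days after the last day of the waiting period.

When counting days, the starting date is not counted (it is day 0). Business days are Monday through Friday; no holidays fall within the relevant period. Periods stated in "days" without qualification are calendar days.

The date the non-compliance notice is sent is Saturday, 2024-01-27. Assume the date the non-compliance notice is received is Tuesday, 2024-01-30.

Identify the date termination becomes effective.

The last day of the re-inspection period: counting 5 business days from Tuesday, 2024-01-30 (Jan 31, Feb 1, Feb 2, Feb 5, Feb 6, skipping weekends) reaches Tuesday, 2024-02-06.
The last day of the corrective action period: 2024-02-06 + 20 days = 2024-02-26.
The last day of the waiting period: 2024-02-26 + 13 days = 2024-03-10.
Adding 10 calendar days to 2024-03-10 gives 2024-03-20, which is the date termination becomes effective.

2024-03-20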